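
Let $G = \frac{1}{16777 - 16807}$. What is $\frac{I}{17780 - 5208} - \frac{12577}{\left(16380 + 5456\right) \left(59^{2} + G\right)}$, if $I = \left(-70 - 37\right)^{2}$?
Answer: $\frac{6525636117709}{7167019497092} \approx 0.91051$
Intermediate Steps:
$I = 11449$ ($I = \left(-107\right)^{2} = 11449$)
$G = - \frac{1}{30}$ ($G = \frac{1}{-30} = - \frac{1}{30} \approx -0.033333$)
$\frac{I}{17780 - 5208} - \frac{12577}{\left(16380 + 5456\right) \left(59^{2} + G\right)} = \frac{11449}{17780 - 5208} - \frac{12577}{\left(16380 + 5456\right) \left(59^{2} - \frac{1}{30}\right)} = \frac{11449}{12572} - \frac{12577}{21836 \left(3481 - \frac{1}{30}\right)} = 11449 \cdot \frac{1}{12572} - \frac{12577}{21836 \cdot \frac{104429}{30}} = \frac{11449}{12572} - \frac{12577}{\frac{1140155822}{15}} = \frac{11449}{12572} - \frac{188655}{1140155822} = \frac{6525636117709}{7167019497092}$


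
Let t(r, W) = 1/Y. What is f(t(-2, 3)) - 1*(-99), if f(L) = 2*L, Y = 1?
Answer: 101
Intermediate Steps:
t(r, W) = 1 (t(r, W) = 1/1 = 1)
f(t(-2, 3)) - 1*(-99) = 2*1 - 1*(-99) = 2 + 99 = 101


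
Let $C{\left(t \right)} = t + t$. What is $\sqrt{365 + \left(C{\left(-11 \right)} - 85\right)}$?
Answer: $\sqrt{258} \approx 16.062$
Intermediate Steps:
$C{\left(t \right)} = 2 t$
$\sqrt{365 + \left(C{\left(-11 \right)} - 85\right)} = \sqrt{365 + \left(2 \left(-11\right) - 85\right)} = \sqrt{365 - 107} = \sqrt{258}$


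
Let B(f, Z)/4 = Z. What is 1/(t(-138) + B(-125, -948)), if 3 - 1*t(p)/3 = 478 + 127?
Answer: -1/5598 ≈ -0.00017864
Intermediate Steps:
t(p) = -1806 (t(p) = 9 - 3*(478 + 127) = 9 - 3*605 = 9 - 1815 = -1806)
B(f, Z) = 4*Z
1/(t(-138) + B(-125, -948)) = 1/(-1806 + 4*(-948)) = 1/(-1806 - 3792) = 1/(-5598) = -1/5598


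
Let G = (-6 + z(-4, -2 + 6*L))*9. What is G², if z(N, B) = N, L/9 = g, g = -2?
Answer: 8100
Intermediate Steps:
L = -18 (L = 9*(-2) = -18)
G = -90 (G = (-6 - 4)*9 = -10*9 = -90)
G² = (-90)² = 8100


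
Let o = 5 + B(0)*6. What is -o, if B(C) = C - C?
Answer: -5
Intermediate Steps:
B(C) = 0
o = 5 (o = 5 + 0*6 = 5 + 0 = 5)
-o = -1*5 = -5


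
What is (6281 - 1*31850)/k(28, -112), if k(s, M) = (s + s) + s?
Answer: -8523/28 ≈ -304.39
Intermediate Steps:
k(s, M) = 3*s (k(s, M) = 2*s + s = 3*s)
(6281 - 1*31850)/k(28, -112) = (6281 - 1*31850)/((3*28)) = (6281 - 31850)/84 = -25569*1/84 = -8523/28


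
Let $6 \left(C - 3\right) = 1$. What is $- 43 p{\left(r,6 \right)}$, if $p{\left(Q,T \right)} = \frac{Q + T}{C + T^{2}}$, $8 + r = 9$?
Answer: $- \frac{1806}{235} \approx -7.6851$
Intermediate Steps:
$r = 1$ ($r = -8 + 9 = 1$)
$C = \frac{19}{6}$ ($C = 3 + \frac{1}{6} \cdot 1 = 3 + \frac{1}{6} = \frac{19}{6} \approx 3.1667$)
$p{\left(Q,T \right)} = \frac{Q + T}{\frac{19}{6} + T^{2}}$
$- 43 p{\left(r,6 \right)} = - 43 \frac{6 \left(1 + 6\right)}{19 + 6 \cdot 6^{2}} = - 43 \cdot 6 \frac{1}{19 + 6 \cdot 36} \cdot 7 = - 43 \cdot 6 \frac{1}{19 + 216} \cdot 7 = - 43 \cdot 6 \cdot \frac{1}{235} \cdot 7 = \left(-43\right) \frac{42}{235} = - \frac{1806}{235}$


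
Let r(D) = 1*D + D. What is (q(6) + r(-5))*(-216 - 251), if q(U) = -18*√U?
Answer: 4670 + 8406*√6 ≈ 25260.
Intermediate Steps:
r(D) = 2*D (r(D) = D + D = 2*D)
(q(6) + r(-5))*(-216 - 251) = (-18*√6 + 2*(-5))*(-216 - 251) = (-18*√6 - 10)*(-467) = (-10 - 18*√6)*(-467) = 4670 + 8406*√6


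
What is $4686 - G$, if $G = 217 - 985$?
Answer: $5454$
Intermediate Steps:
$G = -768$ ($G = 217 - 985 = -768$)
$4686 - G = 4686 - -768 = 4686 + 768 = 5454$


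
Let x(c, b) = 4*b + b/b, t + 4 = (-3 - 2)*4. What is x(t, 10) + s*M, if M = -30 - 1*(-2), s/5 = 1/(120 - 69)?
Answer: 1951/51 ≈ 38.255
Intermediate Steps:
t = -24 (t = -4 + (-3 - 2)*4 = -4 - 5*4 = -4 - 20 = -24)
x(c, b) = 1 + 4*b (x(c, b) = 4*b + 1 = 1 + 4*b)
s = 5/51 (s = 5/(120 - 69) = 5/51 ≈ 0.098039)
M = -28 (M = -30 + 2 = -28)
x(t, 10) + s*M = (1 + 4*10) + (5/51)*(-28) = (1 + 40) - 140/51 = 41 - 140/51 = 1951/51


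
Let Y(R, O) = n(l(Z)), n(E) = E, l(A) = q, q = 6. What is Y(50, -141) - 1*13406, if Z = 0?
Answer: -13400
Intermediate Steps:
l(A) = 6
Y(R, O) = 6
Y(50, -141) - 1*13406 = 6 - 1*13406 = 6 - 13406 = -13400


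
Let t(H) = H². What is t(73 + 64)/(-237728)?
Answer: -18769/237728 ≈ -0.078952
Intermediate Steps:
t(73 + 64)/(-237728) = (73 + 64)²/(-237728) = 137²*(-1/237728) = 18769*(-1/237728) = -18769/237728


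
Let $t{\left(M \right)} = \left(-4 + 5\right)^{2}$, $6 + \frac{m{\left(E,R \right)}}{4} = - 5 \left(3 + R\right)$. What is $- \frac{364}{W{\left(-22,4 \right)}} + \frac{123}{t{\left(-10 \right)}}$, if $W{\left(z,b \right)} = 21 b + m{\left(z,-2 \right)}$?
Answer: $\frac{1139}{10} \approx 113.9$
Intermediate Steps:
$m{\left(E,R \right)} = -84 - 20 R$ ($m{\left(E,R \right)} = -24 + 4 \left(- 5 \left(3 + R\right)\right) = -24 + 4 \left(-15 - 5 R\right) = -24 - \left(60 + 20 R\right) = -84 - 20 R$)
$W{\left(z,b \right)} = -44 + 21 b$ ($W{\left(z,b \right)} = 21 b - 44 = -44 + 21 b$)
$t{\left(M \right)} = 1$ ($t{\left(M \right)} = 1^{2} = 1$)
$- \frac{364}{W{\left(-22,4 \right)}} + \frac{123}{t{\left(-10 \right)}} = - \frac{364}{-44 + 21 \cdot 4} + \frac{123}{1} = - \frac{364}{-44 + 84} + 123 \cdot 1 = - \frac{364}{40} + 123 = \left(-364\right) \frac{1}{40} + 123 = - \frac{91}{10} + 123 = \frac{1139}{10}$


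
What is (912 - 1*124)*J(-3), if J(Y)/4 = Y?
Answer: -9456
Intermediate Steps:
J(Y) = 4*Y
(912 - 1*124)*J(-3) = (912 - 1*124)*(4*(-3)) = (912 - 124)*(-12) = 788*(-12) = -9456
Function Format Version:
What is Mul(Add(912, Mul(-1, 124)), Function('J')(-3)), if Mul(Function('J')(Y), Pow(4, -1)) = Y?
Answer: -9456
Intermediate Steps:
Function('J')(Y) = Mul(4, Y)
Mul(Add(912, Mul(-1, 124)), Function('J')(-3)) = Mul(Add(912, Mul(-1, 124)), Mul(4, -3)) = Mul(Add(912, -124), -12) = Mul(788, -12) = -9456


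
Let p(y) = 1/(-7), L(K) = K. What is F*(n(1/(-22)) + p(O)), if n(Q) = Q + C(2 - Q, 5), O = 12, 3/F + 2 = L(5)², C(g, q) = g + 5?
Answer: 144/161 ≈ 0.89441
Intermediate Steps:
C(g, q) = 5 + g
F = 3/23 (F = 3/(-2 + 5²) = 3/(-2 + 25) = 3/23 ≈ 0.13043)
n(Q) = 7 (n(Q) = Q + (5 + (2 - Q)) = Q + (7 - Q) = 7)
p(y) = -⅐
F*(n(1/(-22)) + p(O)) = 3*(7 - ⅐)/23 = (3/23)*(48/7) = 144/161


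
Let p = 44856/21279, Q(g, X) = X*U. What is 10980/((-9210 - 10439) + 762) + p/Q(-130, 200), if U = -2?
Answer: -3929356803/6698274550 ≈ -0.58662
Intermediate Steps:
Q(g, X) = -2*X (Q(g, X) = X*(-2) = -2*X)
p = 14952/7093 (p = 44856*(1/21279) = 14952/7093 ≈ 2.1080)
10980/((-9210 - 10439) + 762) + p/Q(-130, 200) = 10980/((-9210 - 10439) + 762) + 14952/(7093*((-2*200))) = 10980/(-19649 + 762) + (14952/7093)/(-400) = 10980/(-18887) + (14952/7093)*(-1/400) = 10980*(-1/18887) - 1869/354650 = -10980/18887 - 1869/354650 = -3929356803/6698274550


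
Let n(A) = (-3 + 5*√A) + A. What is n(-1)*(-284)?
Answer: 1136 - 1420*I ≈ 1136.0 - 1420.0*I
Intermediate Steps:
n(A) = -3 + A + 5*√A
n(-1)*(-284) = (-3 - 1 + 5*√(-1))*(-284) = (-3 - 1 + 5*I)*(-284) = (-4 + 5*I)*(-284) = 1136 - 1420*I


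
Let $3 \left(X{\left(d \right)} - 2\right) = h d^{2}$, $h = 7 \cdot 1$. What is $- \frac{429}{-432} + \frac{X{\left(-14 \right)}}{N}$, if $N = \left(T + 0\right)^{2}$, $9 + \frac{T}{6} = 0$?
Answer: $\frac{40261}{34992} \approx 1.1506$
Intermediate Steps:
$T = -54$ ($T = -54 + 6 \cdot 0 = -54 + 0 = -54$)
$h = 7$
$X{\left(d \right)} = 2 + \frac{7 d^{2}}{3}$
$N = 2916$ ($N = \left(-54 + 0\right)^{2} = \left(-54\right)^{2} = 2916$)
$- \frac{429}{-432} + \frac{X{\left(-14 \right)}}{N} = - \frac{429}{-432} + \frac{2 + \frac{7 \left(-14\right)^{2}}{3}}{2916} = \left(-429\right) \left(- \frac{1}{432}\right) + \left(2 + \frac{7}{3} \cdot 196\right) \frac{1}{2916} = \frac{143}{144} + \left(2 + \frac{1372}{3}\right) \frac{1}{2916} = \frac{143}{144} + \frac{1378}{3} \cdot \frac{1}{2916} = \frac{143}{144} + \frac{689}{4374} = \frac{40261}{34992}$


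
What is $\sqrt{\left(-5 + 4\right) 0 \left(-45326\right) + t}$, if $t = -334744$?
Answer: $2 i \sqrt{83686} \approx 578.57 i$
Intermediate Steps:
$\sqrt{\left(-5 + 4\right) 0 \left(-45326\right) + t} = \sqrt{\left(-5 + 4\right) 0 \left(-45326\right) - 334744} = \sqrt{\left(-1\right) 0 - 334744} = \sqrt{0 - 334744} = \sqrt{-334744} = 2 i \sqrt{83686}$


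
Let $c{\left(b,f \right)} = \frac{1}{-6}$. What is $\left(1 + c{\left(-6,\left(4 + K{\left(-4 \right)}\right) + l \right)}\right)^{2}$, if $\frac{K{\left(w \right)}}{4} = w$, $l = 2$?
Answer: $\frac{25}{36} \approx 0.69444$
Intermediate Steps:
$K{\left(w \right)} = 4 w$
$c{\left(b,f \right)} = - \frac{1}{6}$
$\left(1 + c{\left(-6,\left(4 + K{\left(-4 \right)}\right) + l \right)}\right)^{2} = \left(1 - \frac{1}{6}\right)^{2} = \left(\frac{5}{6}\right)^{2} = \frac{25}{36}$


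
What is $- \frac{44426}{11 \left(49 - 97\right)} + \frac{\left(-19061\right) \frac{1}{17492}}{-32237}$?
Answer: $\frac{3131421201439}{37216713864} \approx 84.14$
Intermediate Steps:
$- \frac{44426}{11 \left(49 - 97\right)} + \frac{\left(-19061\right) \frac{1}{17492}}{-32237} = - \frac{44426}{11 \left(-48\right)} + \left(-19061\right) \frac{1}{17492} \left(- \frac{1}{32237}\right) = - \frac{44426}{-528} - - \frac{19061}{563889604} = \left(-44426\right) \left(- \frac{1}{528}\right) + \frac{19061}{563889604} = \frac{22213}{264} + \frac{19061}{563889604} = \frac{3131421201439}{37216713864}$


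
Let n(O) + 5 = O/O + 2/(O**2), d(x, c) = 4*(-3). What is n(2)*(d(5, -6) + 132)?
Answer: -420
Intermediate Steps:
d(x, c) = -12
n(O) = -4 + 2/O**2 (n(O) = -5 + (O/O + 2/(O**2)) = -5 + (1 + 2/O**2) = -4 + 2/O**2)
n(2)*(d(5, -6) + 132) = (-4 + 2/2**2)*(-12 + 132) = (-4 + 2*(1/4))*120 = (-4 + 1/2)*120 = -7/2*120 = -420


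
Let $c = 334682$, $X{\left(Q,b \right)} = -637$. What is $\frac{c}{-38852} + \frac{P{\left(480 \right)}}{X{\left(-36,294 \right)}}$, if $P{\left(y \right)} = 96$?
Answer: $- \frac{108461113}{12374362} \approx -8.765$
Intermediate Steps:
$\frac{c}{-38852} + \frac{P{\left(480 \right)}}{X{\left(-36,294 \right)}} = \frac{334682}{-38852} + \frac{96}{-637} = 334682 \left(- \frac{1}{38852}\right) + 96 \left(- \frac{1}{637}\right) = - \frac{167341}{19426} - \frac{96}{637} = - \frac{108461113}{12374362}$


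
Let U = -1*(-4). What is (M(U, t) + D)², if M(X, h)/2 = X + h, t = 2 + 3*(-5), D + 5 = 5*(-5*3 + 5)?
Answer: 5329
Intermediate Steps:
U = 4
D = -55 (D = -5 + 5*(-5*3 + 5) = -5 + 5*(-15 + 5) = -5 + 5*(-10) = -5 - 50 = -55)
t = -13 (t = 2 - 15 = -13)
M(X, h) = 2*X + 2*h (M(X, h) = 2*(X + h) = 2*X + 2*h)
(M(U, t) + D)² = ((2*4 + 2*(-13)) - 55)² = ((8 - 26) - 55)² = (-18 - 55)² = (-73)² = 5329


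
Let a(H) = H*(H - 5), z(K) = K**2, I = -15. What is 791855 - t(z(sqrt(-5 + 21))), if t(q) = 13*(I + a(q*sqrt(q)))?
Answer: 742962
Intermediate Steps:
a(H) = H*(-5 + H)
t(q) = -195 + 13*q**(3/2)*(-5 + q**(3/2)) (t(q) = 13*(-15 + (q*sqrt(q))*(-5 + q*sqrt(q))) = 13*(-15 + q**(3/2)*(-5 + q**(3/2))) = -195 + 13*q**(3/2)*(-5 + q**(3/2)))
791855 - t(z(sqrt(-5 + 21))) = 791855 - (-195 - 65*(-5 + 21)**(3/2) + 13*((sqrt(-5 + 21))**2)**3) = 791855 - (-195 - 65*((sqrt(16))**2)**(3/2) + 13*((sqrt(16))**2)**3) = 791855 - (-195 - 65*(4**2)**(3/2) + 13*(4**2)**3) = 791855 - (-195 - 65*16**(3/2) + 13*16**3) = 791855 - (-195 - 65*64 + 13*4096) = 791855 - (-195 - 4160 + 53248) = 791855 - 1*48893 = 791855 - 48893 = 742962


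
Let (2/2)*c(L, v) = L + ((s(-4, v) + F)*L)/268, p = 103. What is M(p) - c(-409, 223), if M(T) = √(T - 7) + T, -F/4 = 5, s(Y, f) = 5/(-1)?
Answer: 126991/268 + 4*√6 ≈ 483.65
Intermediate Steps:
s(Y, f) = -5 (s(Y, f) = 5*(-1) = -5)
F = -20 (F = -4*5 = -20)
c(L, v) = 243*L/268 (c(L, v) = L + ((-5 - 20)*L)/268 = L - 25*L*(1/268) = L - 25*L/268 = 243*L/268)
M(T) = T + √(-7 + T) (M(T) = √(-7 + T) + T = T + √(-7 + T))
M(p) - c(-409, 223) = (103 + √(-7 + 103)) - 243*(-409)/268 = (103 + √96) - 1*(-99387/268) = (103 + 4*√6) + 99387/268 = 126991/268 + 4*√6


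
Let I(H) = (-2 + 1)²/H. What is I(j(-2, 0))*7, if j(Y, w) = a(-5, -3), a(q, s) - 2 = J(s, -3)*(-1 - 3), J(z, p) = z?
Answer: ½ ≈ 0.50000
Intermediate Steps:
a(q, s) = 2 - 4*s (a(q, s) = 2 + s*(-1 - 3) = 2 + s*(-4) = 2 - 4*s)
j(Y, w) = 14 (j(Y, w) = 2 - 4*(-3) = 2 + 12 = 14)
I(H) = 1/H (I(H) = (-1)²/H = 1/H)
I(j(-2, 0))*7 = 7/14 = (1/14)*7 = ½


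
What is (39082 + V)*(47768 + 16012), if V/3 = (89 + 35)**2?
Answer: 5434693800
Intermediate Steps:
V = 46128 (V = 3*(89 + 35)**2 = 3*124**2 = 3*15376 = 46128)
(39082 + V)*(47768 + 16012) = (39082 + 46128)*(47768 + 16012) = 85210*63780 = 5434693800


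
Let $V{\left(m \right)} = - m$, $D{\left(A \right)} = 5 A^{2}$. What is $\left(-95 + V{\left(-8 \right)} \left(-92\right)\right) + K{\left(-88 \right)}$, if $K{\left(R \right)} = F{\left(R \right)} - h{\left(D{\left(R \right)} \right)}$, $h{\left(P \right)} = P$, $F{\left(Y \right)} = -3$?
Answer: $-39554$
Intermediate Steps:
$K{\left(R \right)} = -3 - 5 R^{2}$
$\left(-95 + V{\left(-8 \right)} \left(-92\right)\right) + K{\left(-88 \right)} = \left(-95 + \left(-1\right) \left(-8\right) \left(-92\right)\right) - \left(3 + 5 \left(-88\right)^{2}\right) = \left(-95 + 8 \left(-92\right)\right) - 38723 = \left(-95 - 736\right) - 38723 = -831 - 38723 = -39554$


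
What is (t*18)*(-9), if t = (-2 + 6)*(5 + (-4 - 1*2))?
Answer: 648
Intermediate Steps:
t = -4 (t = 4*(5 + (-4 - 2)) = 4*(5 - 6) = 4*(-1) = -4)
(t*18)*(-9) = -4*18*(-9) = -72*(-9) = 648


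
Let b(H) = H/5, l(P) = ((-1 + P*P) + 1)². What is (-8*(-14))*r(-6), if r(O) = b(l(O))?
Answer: 145152/5 ≈ 29030.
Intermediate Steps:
l(P) = P⁴ (l(P) = ((-1 + P²) + 1)² = (P²)² = P⁴)
b(H) = H/5 (b(H) = H*(⅕) = H/5)
r(O) = O⁴/5
(-8*(-14))*r(-6) = (-8*(-14))*((⅕)*(-6)⁴) = 112*((⅕)*1296) = 112*(1296/5) = 145152/5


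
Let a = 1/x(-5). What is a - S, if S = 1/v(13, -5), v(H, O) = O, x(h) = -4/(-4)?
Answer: 6/5 ≈ 1.2000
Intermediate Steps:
x(h) = 1 (x(h) = -4*(-¼) = 1)
a = 1 (a = 1/1 = 1)
S = -⅕ (S = 1/(-5) = -⅕ ≈ -0.20000)
a - S = 1 - 1*(-⅕) = 1 + ⅕ = 6/5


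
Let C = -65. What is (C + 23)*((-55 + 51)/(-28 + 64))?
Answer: 14/3 ≈ 4.6667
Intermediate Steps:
(C + 23)*((-55 + 51)/(-28 + 64)) = (-65 + 23)*((-55 + 51)/(-28 + 64)) = -(-168)/36 = -42*(-⅑) = 14/3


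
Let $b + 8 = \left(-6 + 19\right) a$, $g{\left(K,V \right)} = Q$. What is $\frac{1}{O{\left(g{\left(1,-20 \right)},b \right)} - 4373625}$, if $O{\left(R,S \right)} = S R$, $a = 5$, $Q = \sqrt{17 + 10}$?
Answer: $- \frac{1457875}{6376198517634} - \frac{19 \sqrt{3}}{2125399505878} \approx -2.2866 \cdot 10^{-7}$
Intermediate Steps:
$Q = 3 \sqrt{3}$ ($Q = \sqrt{27} = 3 \sqrt{3} \approx 5.1962$)
$g{\left(K,V \right)} = 3 \sqrt{3}$
$b = 57$ ($b = -8 + \left(-6 + 19\right) 5 = -8 + 13 \cdot 5 = -8 + 65 = 57$)
$O{\left(R,S \right)} = R S$
$\frac{1}{O{\left(g{\left(1,-20 \right)},b \right)} - 4373625} = \frac{1}{3 \sqrt{3} \cdot 57 - 4373625} = \frac{1}{171 \sqrt{3} - 4373625} = \frac{1}{-4373625 + 171 \sqrt{3}}$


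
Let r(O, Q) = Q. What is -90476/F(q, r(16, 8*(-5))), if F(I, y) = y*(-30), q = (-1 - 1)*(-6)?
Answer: -22619/300 ≈ -75.397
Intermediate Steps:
q = 12 (q = -2*(-6) = 12)
F(I, y) = -30*y
-90476/F(q, r(16, 8*(-5))) = -90476/((-240*(-5))) = -90476/((-30*(-40))) = -90476/1200 = -90476*1/1200 = -22619/300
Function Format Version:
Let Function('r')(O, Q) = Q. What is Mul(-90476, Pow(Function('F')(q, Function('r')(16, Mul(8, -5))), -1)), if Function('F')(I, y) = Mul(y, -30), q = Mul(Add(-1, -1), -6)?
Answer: Rational(-22619, 300) ≈ -75.397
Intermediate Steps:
q = 12 (q = Mul(-2, -6) = 12)
Function('F')(I, y) = Mul(-30, y)
Mul(-90476, Pow(Function('F')(q, Function('r')(16, Mul(8, -5))), -1)) = Mul(-90476, Pow(Mul(-30, Mul(8, -5)), -1)) = Mul(-90476, Pow(Mul(-30, -40), -1)) = Mul(-90476, Pow(1200, -1)) = Mul(-90476, Rational(1, 1200)) = Rational(-22619, 300)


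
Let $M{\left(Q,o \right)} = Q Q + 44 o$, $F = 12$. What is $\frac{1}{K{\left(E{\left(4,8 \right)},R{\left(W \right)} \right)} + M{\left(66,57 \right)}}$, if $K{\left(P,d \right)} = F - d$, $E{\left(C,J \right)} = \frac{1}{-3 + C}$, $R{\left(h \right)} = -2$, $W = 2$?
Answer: $\frac{1}{6878} \approx 0.00014539$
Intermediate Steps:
$M{\left(Q,o \right)} = Q^{2} + 44 o$
$K{\left(P,d \right)} = 12 - d$
$\frac{1}{K{\left(E{\left(4,8 \right)},R{\left(W \right)} \right)} + M{\left(66,57 \right)}} = \frac{1}{\left(12 - -2\right) + \left(66^{2} + 44 \cdot 57\right)} = \frac{1}{\left(12 + 2\right) + \left(4356 + 2508\right)} = \frac{1}{14 + 6864} = \frac{1}{6878}$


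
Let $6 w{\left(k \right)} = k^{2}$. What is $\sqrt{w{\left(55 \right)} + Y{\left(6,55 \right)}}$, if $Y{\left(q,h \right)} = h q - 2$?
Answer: $\frac{\sqrt{29958}}{6} \approx 28.847$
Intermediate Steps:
$Y{\left(q,h \right)} = -2 + h q$
$w{\left(k \right)} = \frac{k^{2}}{6}$
$\sqrt{w{\left(55 \right)} + Y{\left(6,55 \right)}} = \sqrt{\frac{55^{2}}{6} + \left(-2 + 55 \cdot 6\right)} = \sqrt{\frac{1}{6} \cdot 3025 + \left(-2 + 330\right)} = \sqrt{\frac{3025}{6} + 328} = \sqrt{\frac{4993}{6}} = \frac{\sqrt{29958}}{6}$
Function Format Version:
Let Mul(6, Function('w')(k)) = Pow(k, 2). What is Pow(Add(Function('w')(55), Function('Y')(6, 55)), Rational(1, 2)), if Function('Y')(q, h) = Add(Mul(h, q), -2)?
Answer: Mul(Rational(1, 6), Pow(29958, Rational(1, 2))) ≈ 28.847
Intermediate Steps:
Function('Y')(q, h) = Add(-2, Mul(h, q))
Function('w')(k) = Mul(Rational(1, 6), Pow(k, 2))
Pow(Add(Function('w')(55), Function('Y')(6, 55)), Rational(1, 2)) = Pow(Add(Mul(Rational(1, 6), Pow(55, 2)), Add(-2, Mul(55, 6))), Rational(1, 2)) = Pow(Add(Mul(Rational(1, 6), 3025), Add(-2, 330)), Rational(1, 2)) = Pow(Add(Rational(3025, 6), 328), Rational(1, 2)) = Pow(Rational(4993, 6), Rational(1, 2)) = Mul(Rational(1, 6), Pow(29958, Rational(1, 2)))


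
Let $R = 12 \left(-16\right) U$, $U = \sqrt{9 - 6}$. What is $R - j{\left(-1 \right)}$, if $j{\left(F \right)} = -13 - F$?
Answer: $12 - 192 \sqrt{3} \approx -320.55$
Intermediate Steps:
$U = \sqrt{3} \approx 1.732$
$R = - 192 \sqrt{3}$ ($R = 12 \left(-16\right) \sqrt{3} = - 192 \sqrt{3} \approx -332.55$)
$R - j{\left(-1 \right)} = - 192 \sqrt{3} - \left(-13 - -1\right) = - 192 \sqrt{3} - \left(-13 + 1\right) = - 192 \sqrt{3} - -12 = - 192 \sqrt{3} + 12 = 12 - 192 \sqrt{3}$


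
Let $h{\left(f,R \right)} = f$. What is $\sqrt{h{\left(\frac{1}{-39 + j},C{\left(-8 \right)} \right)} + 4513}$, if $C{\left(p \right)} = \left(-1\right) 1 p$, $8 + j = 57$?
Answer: $\frac{\sqrt{451310}}{10} \approx 67.18$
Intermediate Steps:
$j = 49$ ($j = -8 + 57 = 49$)
$C{\left(p \right)} = - p$
$\sqrt{h{\left(\frac{1}{-39 + j},C{\left(-8 \right)} \right)} + 4513} = \sqrt{\frac{1}{-39 + 49} + 4513} = \sqrt{\frac{1}{10} + 4513} = \sqrt{\frac{45131}{10}} = \frac{\sqrt{451310}}{10}$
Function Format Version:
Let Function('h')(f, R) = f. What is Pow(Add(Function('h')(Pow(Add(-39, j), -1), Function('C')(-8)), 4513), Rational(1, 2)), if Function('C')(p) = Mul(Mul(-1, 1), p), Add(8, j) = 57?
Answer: Mul(Rational(1, 10), Pow(451310, Rational(1, 2))) ≈ 67.180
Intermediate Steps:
j = 49 (j = Add(-8, 57) = 49)
Function('C')(p) = Mul(-1, p)
Pow(Add(Function('h')(Pow(Add(-39, j), -1), Function('C')(-8)), 4513), Rational(1, 2)) = Pow(Add(Pow(Add(-39, 49), -1), 4513), Rational(1, 2)) = Pow(Add(Pow(10, -1), 4513), Rational(1, 2)) = Pow(Add(Rational(1, 10), 4513), Rational(1, 2)) = Pow(Rational(45131, 10), Rational(1, 2)) = Mul(Rational(1, 10), Pow(451310, Rational(1, 2)))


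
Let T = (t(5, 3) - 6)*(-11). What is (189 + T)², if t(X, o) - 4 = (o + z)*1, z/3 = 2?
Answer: 12544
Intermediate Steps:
z = 6 (z = 3*2 = 6)
t(X, o) = 10 + o (t(X, o) = 4 + (o + 6)*1 = 4 + (6 + o)*1 = 4 + (6 + o) = 10 + o)
T = -77 (T = ((10 + 3) - 6)*(-11) = (13 - 6)*(-11) = 7*(-11) = -77)
(189 + T)² = (189 - 77)² = 112² = 12544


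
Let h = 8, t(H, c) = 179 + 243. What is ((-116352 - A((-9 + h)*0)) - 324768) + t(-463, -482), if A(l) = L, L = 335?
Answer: -441033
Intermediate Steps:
t(H, c) = 422
A(l) = 335
((-116352 - A((-9 + h)*0)) - 324768) + t(-463, -482) = ((-116352 - 1*335) - 324768) + 422 = ((-116352 - 335) - 324768) + 422 = (-116687 - 324768) + 422 = -441455 + 422 = -441033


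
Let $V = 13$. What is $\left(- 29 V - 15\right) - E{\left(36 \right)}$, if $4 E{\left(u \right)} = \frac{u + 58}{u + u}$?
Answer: $- \frac{56495}{144} \approx -392.33$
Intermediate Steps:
$E{\left(u \right)} = \frac{58 + u}{8 u}$ ($E{\left(u \right)} = \frac{\left(u + 58\right) \frac{1}{u + u}}{4} = \frac{\left(58 + u\right) \frac{1}{2 u}}{4} = \frac{\frac{1}{2} \frac{1}{u} \left(58 + u\right)}{4} = \frac{58 + u}{8 u}$)
$\left(- 29 V - 15\right) - E{\left(36 \right)} = \left(\left(-29\right) 13 - 15\right) - \frac{58 + 36}{8 \cdot 36} = \left(-377 - 15\right) - \frac{1}{8} \cdot \frac{1}{36} \cdot 94 = -392 - \frac{47}{144} = - \frac{56495}{144}$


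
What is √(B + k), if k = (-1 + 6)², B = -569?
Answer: 4*I*√34 ≈ 23.324*I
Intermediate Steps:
k = 25 (k = 5² = 25)
√(B + k) = √(-569 + 25) = √(-544) = 4*I*√34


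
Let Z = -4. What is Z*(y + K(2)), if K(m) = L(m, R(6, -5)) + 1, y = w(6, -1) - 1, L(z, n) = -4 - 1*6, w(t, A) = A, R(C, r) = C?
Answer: 44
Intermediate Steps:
L(z, n) = -10 (L(z, n) = -4 - 6 = -10)
y = -2 (y = -1 - 1 = -2)
K(m) = -9 (K(m) = -10 + 1 = -9)
Z*(y + K(2)) = -4*(-2 - 9) = -4*(-11) = 44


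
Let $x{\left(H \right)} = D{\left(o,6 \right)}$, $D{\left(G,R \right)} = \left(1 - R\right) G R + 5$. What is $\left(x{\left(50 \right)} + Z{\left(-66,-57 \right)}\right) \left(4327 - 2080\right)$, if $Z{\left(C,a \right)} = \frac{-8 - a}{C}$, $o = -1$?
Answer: $\frac{1693489}{22} \approx 76977.0$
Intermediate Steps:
$D{\left(G,R \right)} = 5 + G R \left(1 - R\right)$ ($D{\left(G,R \right)} = G \left(1 - R\right) R + 5 = G R \left(1 - R\right) + 5 = 5 + G R \left(1 - R\right)$)
$x{\left(H \right)} = 35$ ($x{\left(H \right)} = 5 - 6 - - 6^{2} = 5 - 6 - \left(-1\right) 36 = 5 - 6 + 36 = 35$)
$Z{\left(C,a \right)} = \frac{-8 - a}{C}$
$\left(x{\left(50 \right)} + Z{\left(-66,-57 \right)}\right) \left(4327 - 2080\right) = \left(35 + \frac{-8 - -57}{-66}\right) \left(4327 - 2080\right) = \left(35 - \frac{-8 + 57}{66}\right) 2247 = \left(35 - \frac{49}{66}\right) 2247 = \frac{2261}{66} \cdot 2247 = \frac{1693489}{22}$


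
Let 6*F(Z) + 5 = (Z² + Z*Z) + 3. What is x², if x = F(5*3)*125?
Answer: 784000000/9 ≈ 8.7111e+7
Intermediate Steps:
F(Z) = -⅓ + Z²/3 (F(Z) = -⅚ + ((Z² + Z*Z) + 3)/6 = -⅚ + ((Z² + Z²) + 3)/6 = -⅚ + (2*Z² + 3)/6 = -⅚ + (3 + 2*Z²)/6 = -⅚ + (½ + Z²/3) = -⅓ + Z²/3)
x = 28000/3 (x = (-⅓ + (5*3)²/3)*125 = (-⅓ + (⅓)*15²)*125 = (-⅓ + (⅓)*225)*125 = (-⅓ + 75)*125 = (224/3)*125 = 28000/3 ≈ 9333.3)
x² = (28000/3)² = 784000000/9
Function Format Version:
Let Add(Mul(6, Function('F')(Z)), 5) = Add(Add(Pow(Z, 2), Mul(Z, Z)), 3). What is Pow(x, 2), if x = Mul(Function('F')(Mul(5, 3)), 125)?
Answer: Rational(784000000, 9) ≈ 8.7111e+7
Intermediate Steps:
Function('F')(Z) = Add(Rational(-1, 3), Mul(Rational(1, 3), Pow(Z, 2))) (Function('F')(Z) = Add(Rational(-5, 6), Mul(Rational(1, 6), Add(Add(Pow(Z, 2), Mul(Z, Z)), 3))) = Add(Rational(-5, 6), Mul(Rational(1, 6), Add(Add(Pow(Z, 2), Pow(Z, 2)), 3))) = Add(Rational(-5, 6), Mul(Rational(1, 6), Add(Mul(2, Pow(Z, 2)), 3))) = Add(Rational(-5, 6), Mul(Rational(1, 6), Add(3, Mul(2, Pow(Z, 2))))) = Add(Rational(-5, 6), Add(Rational(1, 2), Mul(Rational(1, 3), Pow(Z, 2)))) = Add(Rational(-1, 3), Mul(Rational(1, 3), Pow(Z, 2))))
x = Rational(28000, 3) (x = Mul(Add(Rational(-1, 3), Mul(Rational(1, 3), Pow(Mul(5, 3), 2))), 125) = Mul(Add(Rational(-1, 3), Mul(Rational(1, 3), Pow(15, 2))), 125) = Mul(Add(Rational(-1, 3), Mul(Rational(1, 3), 225)), 125) = Mul(Add(Rational(-1, 3), 75), 125) = Mul(Rational(224, 3), 125) = Rational(28000, 3) ≈ 9333.3)
Pow(x, 2) = Pow(Rational(28000, 3), 2) = Rational(784000000, 9)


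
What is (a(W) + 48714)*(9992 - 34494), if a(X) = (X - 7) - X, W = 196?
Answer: -1193418914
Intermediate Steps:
a(X) = -7 (a(X) = (-7 + X) - X = -7)
(a(W) + 48714)*(9992 - 34494) = (-7 + 48714)*(9992 - 34494) = 48707*(-24502) = -1193418914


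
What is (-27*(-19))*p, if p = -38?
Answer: -19494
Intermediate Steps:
(-27*(-19))*p = -27*(-19)*(-38) = 513*(-38) = -19494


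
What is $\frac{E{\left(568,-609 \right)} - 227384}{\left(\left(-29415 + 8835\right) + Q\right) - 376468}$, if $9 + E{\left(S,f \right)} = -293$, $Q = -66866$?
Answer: $\frac{113843}{231957} \approx 0.49079$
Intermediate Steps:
$E{\left(S,f \right)} = -302$ ($E{\left(S,f \right)} = -9 - 293 = -302$)
$\frac{E{\left(568,-609 \right)} - 227384}{\left(\left(-29415 + 8835\right) + Q\right) - 376468} = \frac{-302 - 227384}{\left(\left(-29415 + 8835\right) - 66866\right) - 376468} = - \frac{227686}{\left(-20580 - 66866\right) - 376468} = - \frac{227686}{-87446 - 376468} = - \frac{227686}{-463914} = \left(-227686\right) \left(- \frac{1}{463914}\right) = \frac{113843}{231957}$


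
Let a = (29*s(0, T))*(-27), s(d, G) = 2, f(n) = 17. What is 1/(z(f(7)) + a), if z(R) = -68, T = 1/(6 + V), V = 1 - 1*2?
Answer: -1/1634 ≈ -0.00061200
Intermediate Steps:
V = -1 (V = 1 - 2 = -1)
T = ⅕ (T = 1/(6 - 1) = 1/5 = ⅕ ≈ 0.20000)
a = -1566 (a = (29*2)*(-27) = 58*(-27) = -1566)
1/(z(f(7)) + a) = 1/(-68 - 1566) = 1/(-1634) = -1/1634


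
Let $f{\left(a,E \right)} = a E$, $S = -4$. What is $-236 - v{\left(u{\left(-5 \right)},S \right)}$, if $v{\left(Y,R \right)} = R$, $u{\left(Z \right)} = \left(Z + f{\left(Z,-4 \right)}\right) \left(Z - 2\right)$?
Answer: $-232$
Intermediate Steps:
$f{\left(a,E \right)} = E a$
$u{\left(Z \right)} = - 3 Z \left(-2 + Z\right)$ ($u{\left(Z \right)} = \left(Z - 4 Z\right) \left(Z - 2\right) = - 3 Z \left(-2 + Z\right)$)
$-236 - v{\left(u{\left(-5 \right)},S \right)} = -236 - -4 = -236 + 4 = -232$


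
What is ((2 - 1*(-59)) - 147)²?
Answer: 7396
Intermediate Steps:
((2 - 1*(-59)) - 147)² = ((2 + 59) - 147)² = (61 - 147)² = (-86)² = 7396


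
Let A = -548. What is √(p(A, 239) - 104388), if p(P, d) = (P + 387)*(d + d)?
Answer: I*√181346 ≈ 425.85*I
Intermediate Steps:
p(P, d) = 2*d*(387 + P) (p(P, d) = (387 + P)*(2*d) = 2*d*(387 + P))
√(p(A, 239) - 104388) = √(2*239*(387 - 548) - 104388) = √(2*239*(-161) - 104388) = √(-76958 - 104388) = √(-181346) = I*√181346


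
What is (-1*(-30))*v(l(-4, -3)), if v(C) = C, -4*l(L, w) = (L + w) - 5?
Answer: 90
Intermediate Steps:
l(L, w) = 5/4 - L/4 - w/4 (l(L, w) = -((L + w) - 5)/4 = -(-5 + L + w)/4 = 5/4 - L/4 - w/4)
(-1*(-30))*v(l(-4, -3)) = (-1*(-30))*(5/4 - ¼*(-4) - ¼*(-3)) = 30*(5/4 + 1 + ¾) = 30*3 = 90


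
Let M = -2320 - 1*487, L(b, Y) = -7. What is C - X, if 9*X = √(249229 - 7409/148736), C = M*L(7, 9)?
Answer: 19649 - √2393030361715/27888 ≈ 19594.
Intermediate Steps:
M = -2807 (M = -2320 - 487 = -2807)
C = 19649 (C = -2807*(-7) = 19649)
X = √2393030361715/27888 (X = √(249229 - 7409/148736)/9 = √(37069317135/148736)/9 = (3*√2393030361715/9296)/9 = √2393030361715/27888 ≈ 55.470)
C - X = 19649 - √2393030361715/27888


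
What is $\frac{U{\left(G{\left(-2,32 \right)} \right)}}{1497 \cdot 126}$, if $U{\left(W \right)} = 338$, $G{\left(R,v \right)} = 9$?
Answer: $\frac{169}{94311} \approx 0.0017919$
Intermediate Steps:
$\frac{U{\left(G{\left(-2,32 \right)} \right)}}{1497 \cdot 126} = \frac{338}{1497 \cdot 126} = \frac{338}{188622} = 338 \cdot \frac{1}{188622} = \frac{169}{94311}$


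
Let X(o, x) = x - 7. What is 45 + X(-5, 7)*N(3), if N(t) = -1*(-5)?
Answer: 45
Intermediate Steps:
X(o, x) = -7 + x
N(t) = 5
45 + X(-5, 7)*N(3) = 45 + (-7 + 7)*5 = 45 + 0*5 = 45 + 0 = 45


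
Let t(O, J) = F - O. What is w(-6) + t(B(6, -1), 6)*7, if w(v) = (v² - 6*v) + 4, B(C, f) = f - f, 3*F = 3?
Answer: 83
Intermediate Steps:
F = 1 (F = (⅓)*3 = 1)
B(C, f) = 0
t(O, J) = 1 - O
w(v) = 4 + v² - 6*v
w(-6) + t(B(6, -1), 6)*7 = (4 + (-6)² - 6*(-6)) + (1 - 1*0)*7 = (4 + 36 + 36) + (1 + 0)*7 = 76 + 1*7 = 76 + 7 = 83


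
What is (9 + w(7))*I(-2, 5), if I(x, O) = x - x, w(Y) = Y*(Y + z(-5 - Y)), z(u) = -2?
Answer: 0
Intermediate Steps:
w(Y) = Y*(-2 + Y) (w(Y) = Y*(Y - 2) = Y*(-2 + Y))
I(x, O) = 0
(9 + w(7))*I(-2, 5) = (9 + 7*(-2 + 7))*0 = (9 + 7*5)*0 = (9 + 35)*0 = 44*0 = 0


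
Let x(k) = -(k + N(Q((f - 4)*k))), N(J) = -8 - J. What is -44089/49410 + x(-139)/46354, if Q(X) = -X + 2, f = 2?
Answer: -11919043/13315995 ≈ -0.89509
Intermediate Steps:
Q(X) = 2 - X
x(k) = 10 + k (x(k) = -(k + (-8 - (2 - (2 - 4)*k))) = -(k + (-8 - (2 - (-2)*k))) = -(k + (-8 - (2 + 2*k))) = -(k + (-8 + (-2 - 2*k))) = -(k + (-10 - 2*k)) = -(-10 - k) = 10 + k)
-44089/49410 + x(-139)/46354 = -44089/49410 + (10 - 139)/46354 = -44089*1/49410 - 129*1/46354 = -44089/49410 - 3/1078 = -11919043/13315995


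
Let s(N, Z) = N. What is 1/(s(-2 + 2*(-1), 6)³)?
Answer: -1/64 ≈ -0.015625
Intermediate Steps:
1/(s(-2 + 2*(-1), 6)³) = 1/((-2 + 2*(-1))³) = 1/((-2 - 2)³) = 1/((-4)³) = 1/(-64) = -1/64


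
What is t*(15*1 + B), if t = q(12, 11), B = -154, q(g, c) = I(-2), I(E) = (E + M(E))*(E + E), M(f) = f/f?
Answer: -556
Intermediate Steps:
M(f) = 1
I(E) = 2*E*(1 + E) (I(E) = (E + 1)*(E + E) = (1 + E)*(2*E) = 2*E*(1 + E))
q(g, c) = 4 (q(g, c) = 2*(-2)*(1 - 2) = 2*(-2)*(-1) = 4)
t = 4
t*(15*1 + B) = 4*(15*1 - 154) = 4*(15 - 154) = 4*(-139) = -556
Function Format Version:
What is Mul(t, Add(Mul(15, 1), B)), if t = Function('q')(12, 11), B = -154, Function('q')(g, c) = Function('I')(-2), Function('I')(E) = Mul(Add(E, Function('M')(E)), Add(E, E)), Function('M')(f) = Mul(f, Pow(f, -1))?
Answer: -556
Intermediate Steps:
Function('M')(f) = 1
Function('I')(E) = Mul(2, E, Add(1, E)) (Function('I')(E) = Mul(Add(E, 1), Add(E, E)) = Mul(Add(1, E), Mul(2, E)) = Mul(2, E, Add(1, E)))
Function('q')(g, c) = 4 (Function('q')(g, c) = Mul(2, -2, Add(1, -2)) = Mul(2, -2, -1) = 4)
t = 4
Mul(t, Add(Mul(15, 1), B)) = Mul(4, Add(Mul(15, 1), -154)) = Mul(4, Add(15, -154)) = Mul(4, -139) = -556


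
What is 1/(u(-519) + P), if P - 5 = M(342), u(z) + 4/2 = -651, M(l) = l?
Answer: -1/306 ≈ -0.0032680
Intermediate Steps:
u(z) = -653 (u(z) = -2 - 651 = -653)
P = 347 (P = 5 + 342 = 347)
1/(u(-519) + P) = 1/(-653 + 347) = 1/(-306) = -1/306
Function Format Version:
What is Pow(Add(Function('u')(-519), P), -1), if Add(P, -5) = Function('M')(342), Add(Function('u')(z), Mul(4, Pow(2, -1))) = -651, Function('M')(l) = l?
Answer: Rational(-1, 306) ≈ -0.0032680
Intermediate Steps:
Function('u')(z) = -653 (Function('u')(z) = Add(-2, -651) = -653)
P = 347 (P = Add(5, 342) = 347)
Pow(Add(Function('u')(-519), P), -1) = Pow(Add(-653, 347), -1) = Pow(-306, -1) = Rational(-1, 306)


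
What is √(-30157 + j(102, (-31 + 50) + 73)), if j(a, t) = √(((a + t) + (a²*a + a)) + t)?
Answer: √(-30157 + 2*√265399) ≈ 170.67*I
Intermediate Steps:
j(a, t) = √(a³ + 2*a + 2*t) (j(a, t) = √(((a + t) + (a³ + a)) + t) = √(((a + t) + (a + a³)) + t) = √((t + a³ + 2*a) + t) = √(a³ + 2*a + 2*t))
√(-30157 + j(102, (-31 + 50) + 73)) = √(-30157 + √(102³ + 2*102 + 2*((-31 + 50) + 73))) = √(-30157 + √(1061208 + 204 + 2*(19 + 73))) = √(-30157 + √(1061208 + 204 + 2*92)) = √(-30157 + √(1061208 + 204 + 184)) = √(-30157 + √1061596) = √(-30157 + 2*√265399)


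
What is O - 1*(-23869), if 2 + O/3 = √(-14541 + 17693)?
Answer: 23863 + 12*√197 ≈ 24031.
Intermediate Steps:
O = -6 + 12*√197 (O = -6 + 3*√(-14541 + 17693) = -6 + 3*√3152 = -6 + 3*(4*√197) = -6 + 12*√197 ≈ 162.43)
O - 1*(-23869) = (-6 + 12*√197) - 1*(-23869) = (-6 + 12*√197) + 23869 = 23863 + 12*√197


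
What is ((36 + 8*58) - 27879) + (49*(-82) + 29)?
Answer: -31368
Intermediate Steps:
((36 + 8*58) - 27879) + (49*(-82) + 29) = ((36 + 464) - 27879) + (-4018 + 29) = (500 - 27879) - 3989 = -27379 - 3989 = -31368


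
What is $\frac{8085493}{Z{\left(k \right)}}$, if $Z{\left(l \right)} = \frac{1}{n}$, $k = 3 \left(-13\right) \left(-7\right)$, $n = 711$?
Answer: $5748785523$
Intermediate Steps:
$k = 273$ ($k = \left(-39\right) \left(-7\right) = 273$)
$Z{\left(l \right)} = \frac{1}{711}$
$\frac{8085493}{Z{\left(k \right)}} = 8085493 \frac{1}{\frac{1}{711}} = 8085493 \cdot 711 = 5748785523$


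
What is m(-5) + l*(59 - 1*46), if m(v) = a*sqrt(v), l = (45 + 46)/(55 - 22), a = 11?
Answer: 1183/33 + 11*I*sqrt(5) ≈ 35.849 + 24.597*I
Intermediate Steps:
l = 91/33 ≈ 2.7576
m(v) = 11*sqrt(v)
m(-5) + l*(59 - 1*46) = 11*sqrt(-5) + 91*(59 - 1*46)/33 = 11*(I*sqrt(5)) + 91*(59 - 46)/33 = 11*I*sqrt(5) + (91/33)*13 = 11*I*sqrt(5) + 1183/33 = 1183/33 + 11*I*sqrt(5)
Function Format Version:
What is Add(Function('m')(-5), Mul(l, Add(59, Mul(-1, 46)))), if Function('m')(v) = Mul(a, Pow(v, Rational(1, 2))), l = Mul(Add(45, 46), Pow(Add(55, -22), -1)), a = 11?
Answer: Add(Rational(1183, 33), Mul(11, I, Pow(5, Rational(1, 2)))) ≈ Add(35.849, Mul(24.597, I))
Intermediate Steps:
l = Rational(91, 33) (l = Mul(91, Pow(33, -1)) = Mul(91, Rational(1, 33)) = Rational(91, 33) ≈ 2.7576)
Function('m')(v) = Mul(11, Pow(v, Rational(1, 2)))
Add(Function('m')(-5), Mul(l, Add(59, Mul(-1, 46)))) = Add(Mul(11, Pow(-5, Rational(1, 2))), Mul(Rational(91, 33), Add(59, Mul(-1, 46)))) = Add(Mul(11, Mul(I, Pow(5, Rational(1, 2)))), Mul(Rational(91, 33), Add(59, -46))) = Add(Mul(11, I, Pow(5, Rational(1, 2))), Mul(Rational(91, 33), 13)) = Add(Mul(11, I, Pow(5, Rational(1, 2))), Rational(1183, 33)) = Add(Rational(1183, 33), Mul(11, I, Pow(5, Rational(1, 2))))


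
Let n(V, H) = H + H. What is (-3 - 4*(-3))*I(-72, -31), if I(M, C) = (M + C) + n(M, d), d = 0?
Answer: -927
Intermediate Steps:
n(V, H) = 2*H
I(M, C) = C + M (I(M, C) = (M + C) + 2*0 = (C + M) + 0 = C + M)
(-3 - 4*(-3))*I(-72, -31) = (-3 - 4*(-3))*(-31 - 72) = (-3 + 12)*(-103) = 9*(-103) = -927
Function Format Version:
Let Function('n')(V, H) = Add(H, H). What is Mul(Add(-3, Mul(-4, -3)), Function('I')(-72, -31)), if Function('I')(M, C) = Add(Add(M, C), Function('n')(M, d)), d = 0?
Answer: -927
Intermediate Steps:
Function('n')(V, H) = Mul(2, H)
Function('I')(M, C) = Add(C, M) (Function('I')(M, C) = Add(Add(M, C), Mul(2, 0)) = Add(Add(C, M), 0) = Add(C, M))
Mul(Add(-3, Mul(-4, -3)), Function('I')(-72, -31)) = Mul(Add(-3, Mul(-4, -3)), Add(-31, -72)) = Mul(Add(-3, 12), -103) = Mul(9, -103) = -927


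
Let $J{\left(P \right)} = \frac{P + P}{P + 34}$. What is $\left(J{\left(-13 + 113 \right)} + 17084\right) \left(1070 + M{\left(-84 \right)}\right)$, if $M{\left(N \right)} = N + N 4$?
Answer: $\frac{744073200}{67} \approx 1.1106 \cdot 10^{7}$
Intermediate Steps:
$M{\left(N \right)} = 5 N$ ($M{\left(N \right)} = N + 4 N = 5 N$)
$J{\left(P \right)} = \frac{2 P}{34 + P}$
$\left(J{\left(-13 + 113 \right)} + 17084\right) \left(1070 + M{\left(-84 \right)}\right) = \left(\frac{2 \left(-13 + 113\right)}{34 + \left(-13 + 113\right)} + 17084\right) \left(1070 + 5 \left(-84\right)\right) = \left(2 \cdot 100 \frac{1}{34 + 100} + 17084\right) \left(1070 - 420\right) = \left(2 \cdot 100 \cdot \frac{1}{134} + 17084\right) 650 = \left(\frac{100}{67} + 17084\right) 650 = \frac{1144728}{67} \cdot 650 = \frac{744073200}{67}$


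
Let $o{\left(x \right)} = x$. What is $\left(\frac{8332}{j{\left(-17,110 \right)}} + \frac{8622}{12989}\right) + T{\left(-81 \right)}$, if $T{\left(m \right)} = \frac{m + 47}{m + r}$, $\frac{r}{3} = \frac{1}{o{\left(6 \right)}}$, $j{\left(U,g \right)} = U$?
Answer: $- \frac{17385506330}{35550893} \approx -489.03$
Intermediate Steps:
$r = \frac{1}{2}$ ($r = \frac{3}{6} = 3 \cdot \frac{1}{6} = \frac{1}{2} \approx 0.5$)
$T{\left(m \right)} = \frac{47 + m}{\frac{1}{2} + m}$ ($T{\left(m \right)} = \frac{m + 47}{m + \frac{1}{2}} = \frac{47 + m}{\frac{1}{2} + m}$)
$\left(\frac{8332}{j{\left(-17,110 \right)}} + \frac{8622}{12989}\right) + T{\left(-81 \right)} = \left(\frac{8332}{-17} + \frac{8622}{12989}\right) + \frac{2 \left(47 - 81\right)}{1 + 2 \left(-81\right)} = \left(8332 \left(- \frac{1}{17}\right) + 8622 \cdot \frac{1}{12989}\right) + 2 \frac{1}{1 - 162} \left(-34\right) = \left(- \frac{8332}{17} + \frac{8622}{12989}\right) + 2 \frac{1}{-161} \left(-34\right) = - \frac{108077774}{220813} + 2 \left(- \frac{1}{161}\right) \left(-34\right) = - \frac{108077774}{220813} + \frac{68}{161} = - \frac{17385506330}{35550893}$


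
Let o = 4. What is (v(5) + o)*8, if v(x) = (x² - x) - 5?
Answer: 152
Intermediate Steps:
v(x) = -5 + x² - x
(v(5) + o)*8 = ((-5 + 5² - 1*5) + 4)*8 = ((-5 + 25 - 5) + 4)*8 = (15 + 4)*8 = 19*8 = 152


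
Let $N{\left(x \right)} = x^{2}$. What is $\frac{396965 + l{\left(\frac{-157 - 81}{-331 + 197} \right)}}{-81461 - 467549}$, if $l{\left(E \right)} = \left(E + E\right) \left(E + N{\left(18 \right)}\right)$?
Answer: $- \frac{1787170711}{2464505890} \approx -0.72516$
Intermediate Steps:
$l{\left(E \right)} = 2 E \left(324 + E\right)$ ($l{\left(E \right)} = \left(E + E\right) \left(E + 18^{2}\right) = 2 E \left(E + 324\right) = 2 E \left(324 + E\right)$)
$\frac{396965 + l{\left(\frac{-157 - 81}{-331 + 197} \right)}}{-81461 - 467549} = \frac{396965 + 2 \frac{-157 - 81}{-331 + 197} \left(324 + \frac{-157 - 81}{-331 + 197}\right)}{-81461 - 467549} = \frac{396965 + 2 \left(- \frac{238}{-134}\right) \left(324 - \frac{238}{-134}\right)}{-549010} = \left(396965 + 2 \left(\left(-238\right) \left(- \frac{1}{134}\right)\right) \left(324 - - \frac{119}{67}\right)\right) \left(- \frac{1}{549010}\right) = \left(396965 + 2 \cdot \frac{119}{67} \left(324 + \frac{119}{67}\right)\right) \left(- \frac{1}{549010}\right) = \left(396965 + 2 \cdot \frac{119}{67} \cdot \frac{21827}{67}\right) \left(- \frac{1}{549010}\right) = \left(396965 + \frac{5194826}{4489}\right) \left(- \frac{1}{549010}\right) = \frac{1787170711}{4489} \left(- \frac{1}{549010}\right) = - \frac{1787170711}{2464505890}$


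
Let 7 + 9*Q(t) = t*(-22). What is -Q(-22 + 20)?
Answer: -37/9 ≈ -4.1111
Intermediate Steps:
Q(t) = -7/9 - 22*t/9 (Q(t) = -7/9 + (t*(-22))/9 = -7/9 + (-22*t)/9 = -7/9 - 22*t/9)
-Q(-22 + 20) = -(-7/9 - 22*(-22 + 20)/9) = -(-7/9 - 22/9*(-2)) = -(-7/9 + 44/9) = -1*37/9 = -37/9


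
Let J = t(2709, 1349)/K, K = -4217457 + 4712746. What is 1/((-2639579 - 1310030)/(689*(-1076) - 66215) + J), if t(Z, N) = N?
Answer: 399984995331/1957287316072 ≈ 0.20436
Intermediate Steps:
K = 495289
J = 1349/495289 ≈ 0.0027237
1/((-2639579 - 1310030)/(689*(-1076) - 66215) + J) = 1/((-2639579 - 1310030)/(689*(-1076) - 66215) + 1349/495289) = 1/(-3949609/(-741364 - 66215) + 1349/495289) = 1/(-3949609/(-807579) + 1349/495289) = 1/(-3949609*(-1/807579) + 1349/495289) = 1/(3949609/807579 + 1349/495289) = 1/(1957287316072/399984995331) = 399984995331/1957287316072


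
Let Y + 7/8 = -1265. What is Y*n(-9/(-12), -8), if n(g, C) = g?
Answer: -30381/32 ≈ -949.41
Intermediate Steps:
Y = -10127/8 (Y = -7/8 - 1265 = -10127/8 ≈ -1265.9)
Y*n(-9/(-12), -8) = -(-91143)/(8*(-12)) = -(-91143)*(-1)/(8*12) = -10127/8*3/4 = -30381/32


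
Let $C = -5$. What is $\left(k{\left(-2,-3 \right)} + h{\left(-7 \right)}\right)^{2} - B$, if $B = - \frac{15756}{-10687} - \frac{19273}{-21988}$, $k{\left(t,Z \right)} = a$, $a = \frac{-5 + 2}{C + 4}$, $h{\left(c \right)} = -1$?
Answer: $\frac{387529545}{234985756} \approx 1.6492$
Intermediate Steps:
$a = 3$ ($a = \frac{-5 + 2}{-5 + 4} = - \frac{3}{-1} = \left(-3\right) \left(-1\right) = 3$)
$k{\left(t,Z \right)} = 3$
$B = \frac{552413479}{234985756}$ ($B = \left(-15756\right) \left(- \frac{1}{10687}\right) - - \frac{19273}{21988} = \frac{15756}{10687} + \frac{19273}{21988} = \frac{552413479}{234985756} \approx 2.3508$)
$\left(k{\left(-2,-3 \right)} + h{\left(-7 \right)}\right)^{2} - B = \left(3 - 1\right)^{2} - \frac{552413479}{234985756} = 2^{2} - \frac{552413479}{234985756} = 4 - \frac{552413479}{234985756} = \frac{387529545}{234985756}$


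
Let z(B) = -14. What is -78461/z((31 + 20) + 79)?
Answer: 78461/14 ≈ 5604.4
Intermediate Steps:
-78461/z((31 + 20) + 79) = -78461/(-14) = -78461*(-1/14) = 78461/14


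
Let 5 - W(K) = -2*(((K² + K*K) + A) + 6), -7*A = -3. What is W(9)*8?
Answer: 19144/7 ≈ 2734.9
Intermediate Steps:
A = 3/7 (A = -⅐*(-3) = 3/7 ≈ 0.42857)
W(K) = 125/7 + 4*K² (W(K) = 5 - (-2)*(((K² + K*K) + 3/7) + 6) = 5 - (-2)*(((K² + K²) + 3/7) + 6) = 5 - (-2)*((2*K² + 3/7) + 6) = 5 - (-2)*((3/7 + 2*K²) + 6) = 5 - (-2)*(45/7 + 2*K²) = 5 - (-90/7 - 4*K²) = 5 + (90/7 + 4*K²) = 125/7 + 4*K²)
W(9)*8 = (125/7 + 4*9²)*8 = (125/7 + 4*81)*8 = (125/7 + 324)*8 = (2393/7)*8 = 19144/7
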